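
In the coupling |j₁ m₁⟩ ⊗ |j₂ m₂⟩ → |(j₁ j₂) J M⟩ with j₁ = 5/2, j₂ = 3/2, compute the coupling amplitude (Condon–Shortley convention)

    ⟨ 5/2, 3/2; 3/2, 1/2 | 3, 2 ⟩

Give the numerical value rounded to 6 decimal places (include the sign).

j₁+j₂−J=1  J+j₁−j₂=4  J−j₁+j₂=2  j₁+j₂+J+1=8
(j₁±m₁, j₂±m₂, J±M) = (4,1,2,1,5,1)
P² = 48
sum k=0..1:
  [0] +1/12 = 1/12
  [1] −1/24 = -1/24
S = 1/24
C² = P²·S² = 1/12 ; C = +0.288675

+0.288675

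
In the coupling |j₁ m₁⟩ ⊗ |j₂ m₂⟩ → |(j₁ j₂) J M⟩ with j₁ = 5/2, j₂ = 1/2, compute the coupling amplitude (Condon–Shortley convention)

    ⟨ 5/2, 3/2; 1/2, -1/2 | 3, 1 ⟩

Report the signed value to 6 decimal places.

j₁+j₂−J=0  J+j₁−j₂=5  J−j₁+j₂=1  j₁+j₂+J+1=7
(j₁±m₁, j₂±m₂, J±M) = (4,1,0,1,4,2)
P² = 192
sum k=0..0:
  [0] +1/24 = 1/24
S = 1/24
C² = P²·S² = 1/3 ; C = +0.577350

+√(1/3) = +0.577350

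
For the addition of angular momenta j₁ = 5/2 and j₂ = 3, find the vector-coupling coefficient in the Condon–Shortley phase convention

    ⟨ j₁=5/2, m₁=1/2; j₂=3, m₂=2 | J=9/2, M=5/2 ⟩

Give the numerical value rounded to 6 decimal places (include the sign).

-0.497468  (= −√(49/198))

j₁+j₂−J=1  J+j₁−j₂=4  J−j₁+j₂=5  j₁+j₂+J+1=11
(j₁±m₁, j₂±m₂, J±M) = (3,2,5,1,7,2)
P² = 115200/11
sum k=0..1:
  [0] +1/480 = 1/480
  [1] −1/144 = -1/144
S = -7/1440
C² = P²·S² = 49/198 ; C = -0.497468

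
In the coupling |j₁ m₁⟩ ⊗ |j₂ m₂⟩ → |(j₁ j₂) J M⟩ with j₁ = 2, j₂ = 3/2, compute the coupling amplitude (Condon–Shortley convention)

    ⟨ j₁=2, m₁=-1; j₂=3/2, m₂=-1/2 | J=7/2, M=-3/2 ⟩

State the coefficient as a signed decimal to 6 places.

+0.755929

triangle: 0!*4!*3!/8! = 144/40320
(j±m)!: 1!*3!*1!*2!*2!*5! = 2880
prefactor² = (2J+1)*Δ*N² = 576/7
  k=0: +1/(0!*0!*3!*1!*1!*2!) = 1/12
Σ = 1/12  ⇒  CG² = 576/7*1/12² = 4/7
CG = +√(4/7) = +0.755929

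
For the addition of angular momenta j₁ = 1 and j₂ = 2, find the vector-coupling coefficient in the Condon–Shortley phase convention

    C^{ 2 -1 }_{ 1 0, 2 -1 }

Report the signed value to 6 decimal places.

triangle: 1!×1!×3!/6! = 6/720
(j±m)!: 1!×1!×1!×3!×1!×3! = 36
prefactor² = (2J+1)×Δ×N² = 3/2
  k=0: +1/(0!×1!×1!×1!×0!×2!) = 1/2
  k=1: −1/(1!×0!×0!×0!×1!×3!) = -1/6
Σ = 1/3  ⇒  CG² = 3/2×1/3² = 1/6
CG = +√(1/6) = +0.408248

+√(1/6) ≈ +0.408248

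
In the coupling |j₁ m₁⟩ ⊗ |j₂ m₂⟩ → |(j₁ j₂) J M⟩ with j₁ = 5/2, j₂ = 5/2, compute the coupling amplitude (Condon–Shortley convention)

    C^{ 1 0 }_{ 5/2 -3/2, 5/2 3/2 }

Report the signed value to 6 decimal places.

j₁+j₂−J=4  J+j₁−j₂=1  J−j₁+j₂=1  j₁+j₂+J+1=7
(j₁±m₁, j₂±m₂, J±M) = (1,4,4,1,1,1)
P² = 288/35
sum k=3..4:
  [3] −1/6 = -1/6
  [4] +1/24 = 1/24
S = -1/8
C² = P²·S² = 9/70 ; C = -0.358569

−√(9/70) ≈ -0.358569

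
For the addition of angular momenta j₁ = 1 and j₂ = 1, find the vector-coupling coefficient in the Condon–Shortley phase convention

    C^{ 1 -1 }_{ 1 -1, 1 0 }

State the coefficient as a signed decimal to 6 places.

−√(1/2) ≈ -0.707107

√[3·1!1!1!/4! · 0!2!1!1!0!2!] = √(1/2)
  +(−1)^1/∏(1,0,1,0,0,1)! = -1  (running -1)
⟨..|..⟩ = √(1/2)·(-1) = -0.707107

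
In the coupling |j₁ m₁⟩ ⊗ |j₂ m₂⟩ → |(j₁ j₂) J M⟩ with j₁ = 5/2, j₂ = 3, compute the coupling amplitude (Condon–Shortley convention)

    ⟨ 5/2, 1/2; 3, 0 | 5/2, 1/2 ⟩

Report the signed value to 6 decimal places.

-0.276026  (= −√(8/105))

√[6·3!2!3!/9! · 3!2!3!3!3!2!] = √(216/35)
  +(−1)^0/∏(0,3,2,3,0,0)! = 1/72  (running 1/72)
  +(−1)^1/∏(1,2,1,2,1,1)! = -1/4  (running -17/72)
  +(−1)^2/∏(2,1,0,1,2,2)! = 1/8  (running -1/9)
⟨..|..⟩ = √(216/35)·(-1/9) = -0.276026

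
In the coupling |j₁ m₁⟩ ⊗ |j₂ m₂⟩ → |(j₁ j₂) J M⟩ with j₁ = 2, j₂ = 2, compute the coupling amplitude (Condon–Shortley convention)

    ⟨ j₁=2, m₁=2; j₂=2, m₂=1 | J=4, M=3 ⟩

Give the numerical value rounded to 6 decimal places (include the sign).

j₁+j₂−J=0  J+j₁−j₂=4  J−j₁+j₂=4  j₁+j₂+J+1=9
(j₁±m₁, j₂±m₂, J±M) = (4,0,3,1,7,1)
P² = 10368
sum k=0..0:
  [0] +1/144 = 1/144
S = 1/144
C² = P²·S² = 1/2 ; C = +0.707107

+0.707107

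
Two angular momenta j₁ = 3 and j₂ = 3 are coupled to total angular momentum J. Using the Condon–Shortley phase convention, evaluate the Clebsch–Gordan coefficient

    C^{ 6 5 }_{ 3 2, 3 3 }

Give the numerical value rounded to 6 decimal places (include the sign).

j₁+j₂−J=0  J+j₁−j₂=6  J−j₁+j₂=6  j₁+j₂+J+1=13
(j₁±m₁, j₂±m₂, J±M) = (5,1,6,0,11,1)
P² = 3732480000
sum k=0..0:
  [0] +1/86400 = 1/86400
S = 1/86400
C² = P²·S² = 1/2 ; C = +0.707107

+0.707107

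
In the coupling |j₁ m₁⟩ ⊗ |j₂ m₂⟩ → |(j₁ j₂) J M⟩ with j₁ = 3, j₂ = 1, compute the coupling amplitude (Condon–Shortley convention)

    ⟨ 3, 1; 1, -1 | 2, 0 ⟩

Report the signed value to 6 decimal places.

√[5·2!4!0!/7! · 4!2!0!2!2!2!] = √(128/7)
  +(−1)^0/∏(0,2,2,0,2,0)! = 1/8  (running 1/8)
⟨..|..⟩ = √(128/7)·(1/8) = +0.534522

+0.534522  (= +√(2/7))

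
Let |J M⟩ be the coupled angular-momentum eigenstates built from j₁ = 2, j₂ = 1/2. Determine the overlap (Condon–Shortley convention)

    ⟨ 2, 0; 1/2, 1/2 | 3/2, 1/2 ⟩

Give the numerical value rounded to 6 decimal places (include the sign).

j₁+j₂−J=1  J+j₁−j₂=3  J−j₁+j₂=0  j₁+j₂+J+1=5
(j₁±m₁, j₂±m₂, J±M) = (2,2,1,0,2,1)
P² = 8/5
sum k=1..1:
  [1] −1/2 = -1/2
S = -1/2
C² = P²·S² = 2/5 ; C = -0.632456

−√(2/5) = -0.632456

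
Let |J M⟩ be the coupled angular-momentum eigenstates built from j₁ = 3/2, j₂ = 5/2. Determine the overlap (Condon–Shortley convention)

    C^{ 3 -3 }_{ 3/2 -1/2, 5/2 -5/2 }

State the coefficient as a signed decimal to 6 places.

j₁+j₂−J=1  J+j₁−j₂=2  J−j₁+j₂=4  j₁+j₂+J+1=8
(j₁±m₁, j₂±m₂, J±M) = (1,2,0,5,0,6)
P² = 1440
sum k=0..0:
  [0] +1/48 = 1/48
S = 1/48
C² = P²·S² = 5/8 ; C = +0.790569

+√(5/8) ≈ +0.790569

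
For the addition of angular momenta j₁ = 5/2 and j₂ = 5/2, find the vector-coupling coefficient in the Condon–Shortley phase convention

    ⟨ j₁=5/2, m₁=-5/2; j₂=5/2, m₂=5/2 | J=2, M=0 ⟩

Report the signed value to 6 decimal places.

-0.545545

√[5·3!2!2!/8! · 0!5!5!0!2!2!] = √(1200/7)
  +(−1)^3/∏(3,0,2,2,0,0)! = -1/24  (running -1/24)
⟨..|..⟩ = √(1200/7)·(-1/24) = -0.545545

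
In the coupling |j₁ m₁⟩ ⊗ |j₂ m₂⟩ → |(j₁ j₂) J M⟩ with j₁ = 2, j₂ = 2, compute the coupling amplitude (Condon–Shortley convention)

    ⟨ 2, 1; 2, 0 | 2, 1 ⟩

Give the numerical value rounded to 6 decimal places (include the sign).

−√(1/14) ≈ -0.267261

j₁+j₂−J=2  J+j₁−j₂=2  J−j₁+j₂=2  j₁+j₂+J+1=7
(j₁±m₁, j₂±m₂, J±M) = (3,1,2,2,3,1)
P² = 8/7
sum k=0..1:
  [0] +1/4 = 1/4
  [1] −1/2 = -1/2
S = -1/4
C² = P²·S² = 1/14 ; C = -0.267261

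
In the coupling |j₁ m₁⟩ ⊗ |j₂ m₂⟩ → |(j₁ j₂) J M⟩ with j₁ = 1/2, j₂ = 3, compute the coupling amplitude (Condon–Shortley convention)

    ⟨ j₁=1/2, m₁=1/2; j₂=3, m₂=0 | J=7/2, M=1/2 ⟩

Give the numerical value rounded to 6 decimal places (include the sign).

√[8·0!1!6!/8! · 1!0!3!3!4!3!] = √(5184/7)
  +(−1)^0/∏(0,0,0,3,1,3)! = 1/36  (running 1/36)
⟨..|..⟩ = √(5184/7)·(1/36) = +0.755929

+√(4/7) = +0.755929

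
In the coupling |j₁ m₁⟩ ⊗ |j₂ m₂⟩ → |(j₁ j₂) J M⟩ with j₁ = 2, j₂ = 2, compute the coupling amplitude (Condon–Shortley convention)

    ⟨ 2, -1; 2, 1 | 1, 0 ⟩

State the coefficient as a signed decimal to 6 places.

+√(1/10) ≈ +0.316228

√[3·3!1!1!/6! · 1!3!3!1!1!1!] = √(9/10)
  +(−1)^2/∏(2,1,1,1,0,0)! = 1/2  (running 1/2)
  +(−1)^3/∏(3,0,0,0,1,1)! = -1/6  (running 1/3)
⟨..|..⟩ = √(9/10)·(1/3) = +0.316228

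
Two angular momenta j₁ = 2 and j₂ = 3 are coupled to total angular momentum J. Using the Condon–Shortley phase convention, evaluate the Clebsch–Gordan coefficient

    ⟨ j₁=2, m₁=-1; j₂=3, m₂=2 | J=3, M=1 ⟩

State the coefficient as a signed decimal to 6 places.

triangle: 2!*2!*4!/9! = 96/362880
(j±m)!: 1!*3!*5!*1!*4!*2! = 34560
prefactor² = (2J+1)*Δ*N² = 64
  k=1: −1/(1!*1!*2!*4!*0!*0!) = -1/48
  k=2: +1/(2!*0!*1!*3!*1!*1!) = 1/12
Σ = 1/16  ⇒  CG² = 64*1/16² = 1/4
CG = +√(1/4) = +0.500000

+0.500000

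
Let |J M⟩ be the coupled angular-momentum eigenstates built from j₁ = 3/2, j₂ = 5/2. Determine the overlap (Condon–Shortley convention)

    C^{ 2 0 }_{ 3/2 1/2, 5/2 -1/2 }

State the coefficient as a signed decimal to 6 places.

−√(1/14) = -0.267261

√[5·2!1!3!/7! · 2!1!2!3!2!2!] = √(8/7)
  +(−1)^0/∏(0,2,1,2,0,1)! = 1/4  (running 1/4)
  +(−1)^1/∏(1,1,0,1,1,2)! = -1/2  (running -1/4)
⟨..|..⟩ = √(8/7)·(-1/4) = -0.267261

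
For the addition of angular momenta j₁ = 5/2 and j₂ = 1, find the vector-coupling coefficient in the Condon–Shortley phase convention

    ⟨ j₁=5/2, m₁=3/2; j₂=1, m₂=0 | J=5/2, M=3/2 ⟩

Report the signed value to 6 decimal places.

+0.507093

triangle: 1!·4!·1!/7! = 24/5040
(j±m)!: 4!·1!·1!·1!·4!·1! = 576
prefactor² = (2J+1)·Δ·N² = 576/35
  k=0: +1/(0!·1!·1!·1!·3!·0!) = 1/6
  k=1: −1/(1!·0!·0!·0!·4!·1!) = -1/24
Σ = 1/8  ⇒  CG² = 576/35·1/8² = 9/35
CG = +√(9/35) = +0.507093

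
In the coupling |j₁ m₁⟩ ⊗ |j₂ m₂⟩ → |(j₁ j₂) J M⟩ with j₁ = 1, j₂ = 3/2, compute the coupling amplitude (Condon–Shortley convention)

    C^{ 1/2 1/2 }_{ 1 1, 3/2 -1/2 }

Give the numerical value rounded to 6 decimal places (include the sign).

triangle: 2!×0!×1!/4! = 2/24
(j±m)!: 2!×0!×1!×2!×1!×0! = 4
prefactor² = (2J+1)×Δ×N² = 2/3
  k=0: +1/(0!×2!×0!×1!×0!×0!) = 1/2
Σ = 1/2  ⇒  CG² = 2/3×1/2² = 1/6
CG = +√(1/6) = +0.408248

+0.408248  (= +√(1/6))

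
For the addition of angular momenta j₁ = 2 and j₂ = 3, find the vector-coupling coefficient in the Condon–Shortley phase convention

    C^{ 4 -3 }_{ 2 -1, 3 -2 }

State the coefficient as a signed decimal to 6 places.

j₁+j₂−J=1  J+j₁−j₂=3  J−j₁+j₂=5  j₁+j₂+J+1=10
(j₁±m₁, j₂±m₂, J±M) = (1,3,1,5,1,7)
P² = 6480
sum k=0..1:
  [0] +1/144 = 1/144
  [1] −1/240 = -1/240
S = 1/360
C² = P²·S² = 1/20 ; C = +0.223607

+0.223607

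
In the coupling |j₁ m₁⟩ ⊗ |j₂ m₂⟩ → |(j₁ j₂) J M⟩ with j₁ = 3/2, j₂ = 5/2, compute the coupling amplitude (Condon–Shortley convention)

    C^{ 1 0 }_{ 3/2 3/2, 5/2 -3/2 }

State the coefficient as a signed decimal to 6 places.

+√(1/5) ≈ +0.447214

triangle: 3!×0!×2!/6! = 12/720
(j±m)!: 3!×0!×1!×4!×1!×1! = 144
prefactor² = (2J+1)×Δ×N² = 36/5
  k=0: +1/(0!×3!×0!×1!×0!×1!) = 1/6
Σ = 1/6  ⇒  CG² = 36/5×1/6² = 1/5
CG = +√(1/5) = +0.447214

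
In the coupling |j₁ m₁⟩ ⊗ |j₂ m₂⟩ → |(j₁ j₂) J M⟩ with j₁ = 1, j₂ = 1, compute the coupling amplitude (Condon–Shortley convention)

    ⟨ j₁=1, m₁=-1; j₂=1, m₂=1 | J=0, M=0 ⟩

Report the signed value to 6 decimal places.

+0.577350

j₁+j₂−J=2  J+j₁−j₂=0  J−j₁+j₂=0  j₁+j₂+J+1=3
(j₁±m₁, j₂±m₂, J±M) = (0,2,2,0,0,0)
P² = 4/3
sum k=2..2:
  [2] +1/2 = 1/2
S = 1/2
C² = P²·S² = 1/3 ; C = +0.577350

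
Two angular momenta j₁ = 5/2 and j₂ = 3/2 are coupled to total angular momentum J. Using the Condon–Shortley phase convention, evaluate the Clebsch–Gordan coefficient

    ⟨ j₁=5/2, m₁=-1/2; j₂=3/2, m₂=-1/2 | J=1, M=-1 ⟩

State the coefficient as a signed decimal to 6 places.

−√(3/20) = -0.387298

√[3·3!2!0!/6! · 2!3!1!2!0!2!] = √(12/5)
  +(−1)^1/∏(1,2,2,0,0,0)! = -1/4  (running -1/4)
⟨..|..⟩ = √(12/5)·(-1/4) = -0.387298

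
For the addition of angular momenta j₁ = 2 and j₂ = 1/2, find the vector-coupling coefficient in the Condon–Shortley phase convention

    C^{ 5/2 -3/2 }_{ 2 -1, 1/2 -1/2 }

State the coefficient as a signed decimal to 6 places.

+√(4/5) = +0.894427

j₁+j₂−J=0  J+j₁−j₂=4  J−j₁+j₂=1  j₁+j₂+J+1=6
(j₁±m₁, j₂±m₂, J±M) = (1,3,0,1,1,4)
P² = 144/5
sum k=0..0:
  [0] +1/6 = 1/6
S = 1/6
C² = P²·S² = 4/5 ; C = +0.894427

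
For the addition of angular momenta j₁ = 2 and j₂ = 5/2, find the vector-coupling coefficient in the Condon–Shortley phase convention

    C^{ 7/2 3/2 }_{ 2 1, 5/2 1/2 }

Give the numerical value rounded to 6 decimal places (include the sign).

+√(2/21) ≈ +0.308607

√[8·1!3!4!/9! · 3!1!3!2!5!2!] = √(384/7)
  +(−1)^0/∏(0,1,1,3,2,1)! = 1/12  (running 1/12)
  +(−1)^1/∏(1,0,0,2,3,2)! = -1/24  (running 1/24)
⟨..|..⟩ = √(384/7)·(1/24) = +0.308607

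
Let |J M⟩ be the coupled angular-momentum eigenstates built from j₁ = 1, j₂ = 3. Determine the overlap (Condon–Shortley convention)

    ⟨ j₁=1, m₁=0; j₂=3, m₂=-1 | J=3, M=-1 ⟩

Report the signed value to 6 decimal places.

+0.288675  (= +√(1/12))

√[7·1!1!5!/8! · 1!1!2!4!2!4!] = √(48)
  +(−1)^0/∏(0,1,1,2,0,3)! = 1/12  (running 1/12)
  +(−1)^1/∏(1,0,0,1,1,4)! = -1/24  (running 1/24)
⟨..|..⟩ = √(48)·(1/24) = +0.288675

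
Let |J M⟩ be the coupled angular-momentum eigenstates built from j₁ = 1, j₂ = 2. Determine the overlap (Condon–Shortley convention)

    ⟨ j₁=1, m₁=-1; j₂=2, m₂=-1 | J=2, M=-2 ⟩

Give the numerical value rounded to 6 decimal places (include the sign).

−√(1/3) = -0.577350

triangle: 1!*1!*3!/6! = 6/720
(j±m)!: 0!*2!*1!*3!*0!*4! = 288
prefactor² = (2J+1)*Δ*N² = 12
  k=1: −1/(1!*0!*1!*0!*0!*3!) = -1/6
Σ = -1/6  ⇒  CG² = 12*(-1/6)² = 1/3
CG = −√(1/3) = -0.577350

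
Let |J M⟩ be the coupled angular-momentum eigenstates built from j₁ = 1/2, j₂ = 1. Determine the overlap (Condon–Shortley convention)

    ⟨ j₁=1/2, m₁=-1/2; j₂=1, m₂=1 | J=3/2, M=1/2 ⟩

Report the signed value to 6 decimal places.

+0.577350  (= +√(1/3))

j₁+j₂−J=0  J+j₁−j₂=1  J−j₁+j₂=2  j₁+j₂+J+1=4
(j₁±m₁, j₂±m₂, J±M) = (0,1,2,0,2,1)
P² = 4/3
sum k=0..0:
  [0] +1/2 = 1/2
S = 1/2
C² = P²·S² = 1/3 ; C = +0.577350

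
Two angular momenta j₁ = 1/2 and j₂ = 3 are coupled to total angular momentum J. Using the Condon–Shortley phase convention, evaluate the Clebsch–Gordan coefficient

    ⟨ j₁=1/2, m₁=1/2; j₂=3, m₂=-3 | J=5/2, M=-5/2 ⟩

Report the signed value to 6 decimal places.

j₁+j₂−J=1  J+j₁−j₂=0  J−j₁+j₂=5  j₁+j₂+J+1=7
(j₁±m₁, j₂±m₂, J±M) = (1,0,0,6,0,5)
P² = 86400/7
sum k=0..0:
  [0] +1/120 = 1/120
S = 1/120
C² = P²·S² = 6/7 ; C = +0.925820

+0.925820  (= +√(6/7))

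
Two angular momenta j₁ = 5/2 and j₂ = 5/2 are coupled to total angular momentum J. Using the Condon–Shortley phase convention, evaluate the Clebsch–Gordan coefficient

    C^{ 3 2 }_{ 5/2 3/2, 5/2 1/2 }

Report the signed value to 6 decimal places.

−√(1/12) ≈ -0.288675

triangle: 2!·3!·3!/9! = 72/362880
(j±m)!: 4!·1!·3!·2!·5!·1! = 34560
prefactor² = (2J+1)·Δ·N² = 48
  k=0: +1/(0!·2!·1!·3!·2!·0!) = 1/24
  k=1: −1/(1!·1!·0!·2!·3!·1!) = -1/12
Σ = -1/24  ⇒  CG² = 48·(-1/24)² = 1/12
CG = −√(1/12) = -0.288675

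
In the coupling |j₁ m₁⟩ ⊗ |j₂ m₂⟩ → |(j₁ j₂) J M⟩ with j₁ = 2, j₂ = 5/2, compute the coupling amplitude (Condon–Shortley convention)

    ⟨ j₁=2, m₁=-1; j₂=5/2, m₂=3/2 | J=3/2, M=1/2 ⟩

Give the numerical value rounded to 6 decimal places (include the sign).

+0.138013  (= +√(2/105))

triangle: 3!×1!×2!/7! = 12/5040
(j±m)!: 1!×3!×4!×1!×2!×1! = 288
prefactor² = (2J+1)×Δ×N² = 96/35
  k=2: +1/(2!×1!×1!×2!×0!×0!) = 1/4
  k=3: −1/(3!×0!×0!×1!×1!×1!) = -1/6
Σ = 1/12  ⇒  CG² = 96/35×1/12² = 2/105
CG = +√(2/105) = +0.138013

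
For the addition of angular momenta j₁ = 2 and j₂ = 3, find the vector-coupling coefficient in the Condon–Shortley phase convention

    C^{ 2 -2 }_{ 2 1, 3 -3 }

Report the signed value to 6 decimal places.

√[5·3!1!3!/8! · 3!1!0!6!0!4!] = √(3240/7)
  +(−1)^0/∏(0,3,1,0,0,3)! = 1/36  (running 1/36)
⟨..|..⟩ = √(3240/7)·(1/36) = +0.597614

+√(5/14) ≈ +0.597614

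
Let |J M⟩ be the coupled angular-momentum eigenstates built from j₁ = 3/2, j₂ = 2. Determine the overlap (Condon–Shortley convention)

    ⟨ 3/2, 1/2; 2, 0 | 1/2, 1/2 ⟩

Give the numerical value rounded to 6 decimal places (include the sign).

j₁+j₂−J=3  J+j₁−j₂=0  J−j₁+j₂=1  j₁+j₂+J+1=5
(j₁±m₁, j₂±m₂, J±M) = (2,1,2,2,1,0)
P² = 4/5
sum k=1..1:
  [1] −1/2 = -1/2
S = -1/2
C² = P²·S² = 1/5 ; C = -0.447214

−√(1/5) ≈ -0.447214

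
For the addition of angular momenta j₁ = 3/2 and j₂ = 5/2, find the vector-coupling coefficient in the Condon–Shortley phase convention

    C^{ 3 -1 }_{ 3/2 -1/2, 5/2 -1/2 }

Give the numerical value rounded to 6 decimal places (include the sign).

√[7·1!2!4!/8! · 1!2!2!3!2!4!] = √(48/5)
  +(−1)^0/∏(0,1,2,2,0,2)! = 1/8  (running 1/8)
  +(−1)^1/∏(1,0,1,1,1,3)! = -1/6  (running -1/24)
⟨..|..⟩ = √(48/5)·(-1/24) = -0.129099

−√(1/60) = -0.129099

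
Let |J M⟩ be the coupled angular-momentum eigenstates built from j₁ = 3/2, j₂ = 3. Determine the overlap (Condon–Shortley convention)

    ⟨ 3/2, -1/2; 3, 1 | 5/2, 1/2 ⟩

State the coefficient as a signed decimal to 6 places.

triangle: 2!×1!×4!/8! = 48/40320
(j±m)!: 1!×2!×4!×2!×3!×2! = 1152
prefactor² = (2J+1)×Δ×N² = 288/35
  k=1: −1/(1!×1!×1!×3!×0!×1!) = -1/6
  k=2: +1/(2!×0!×0!×2!×1!×2!) = 1/8
Σ = -1/24  ⇒  CG² = 288/35×(-1/24)² = 1/70
CG = −√(1/70) = -0.119523

−√(1/70) ≈ -0.119523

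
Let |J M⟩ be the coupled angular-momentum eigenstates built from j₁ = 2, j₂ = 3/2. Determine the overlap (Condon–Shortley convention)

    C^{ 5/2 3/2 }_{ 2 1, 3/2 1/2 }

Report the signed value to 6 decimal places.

+√(1/35) = +0.169031

j₁+j₂−J=1  J+j₁−j₂=3  J−j₁+j₂=2  j₁+j₂+J+1=7
(j₁±m₁, j₂±m₂, J±M) = (3,1,2,1,4,1)
P² = 144/35
sum k=0..1:
  [0] +1/4 = 1/4
  [1] −1/6 = -1/6
S = 1/12
C² = P²·S² = 1/35 ; C = +0.169031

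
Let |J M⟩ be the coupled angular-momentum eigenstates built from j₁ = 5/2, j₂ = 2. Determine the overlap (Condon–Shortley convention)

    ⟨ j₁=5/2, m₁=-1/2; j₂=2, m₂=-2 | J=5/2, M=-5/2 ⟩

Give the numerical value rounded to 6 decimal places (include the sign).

+0.462910

√[6·2!3!2!/8! · 2!3!0!4!0!5!] = √(864/7)
  +(−1)^0/∏(0,2,3,0,0,2)! = 1/24  (running 1/24)
⟨..|..⟩ = √(864/7)·(1/24) = +0.462910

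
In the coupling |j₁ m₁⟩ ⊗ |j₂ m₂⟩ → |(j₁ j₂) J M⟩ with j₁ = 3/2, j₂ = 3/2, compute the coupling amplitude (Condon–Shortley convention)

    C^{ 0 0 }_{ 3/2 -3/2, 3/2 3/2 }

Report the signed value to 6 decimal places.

-0.500000  (= −√(1/4))

j₁+j₂−J=3  J+j₁−j₂=0  J−j₁+j₂=0  j₁+j₂+J+1=4
(j₁±m₁, j₂±m₂, J±M) = (0,3,3,0,0,0)
P² = 9
sum k=3..3:
  [3] −1/6 = -1/6
S = -1/6
C² = P²·S² = 1/4 ; C = -0.500000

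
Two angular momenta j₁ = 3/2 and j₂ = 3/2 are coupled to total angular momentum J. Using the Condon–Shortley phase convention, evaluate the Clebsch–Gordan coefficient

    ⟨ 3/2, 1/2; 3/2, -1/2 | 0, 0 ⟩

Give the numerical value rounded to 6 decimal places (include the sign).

triangle: 3!×0!×0!/4! = 6/24
(j±m)!: 2!×1!×1!×2!×0!×0! = 4
prefactor² = (2J+1)×Δ×N² = 1
  k=1: −1/(1!×2!×0!×0!×0!×0!) = -1/2
Σ = -1/2  ⇒  CG² = 1×(-1/2)² = 1/4
CG = −√(1/4) = -0.500000

−√(1/4) = -0.500000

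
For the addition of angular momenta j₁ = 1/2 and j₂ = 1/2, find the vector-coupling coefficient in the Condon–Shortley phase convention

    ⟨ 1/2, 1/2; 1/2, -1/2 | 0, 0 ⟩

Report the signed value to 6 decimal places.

√[1·1!0!0!/2! · 1!0!0!1!0!0!] = √(1/2)
  +(−1)^0/∏(0,1,0,0,0,0)! = 1  (running 1)
⟨..|..⟩ = √(1/2)·(1) = +0.707107

+√(1/2) = +0.707107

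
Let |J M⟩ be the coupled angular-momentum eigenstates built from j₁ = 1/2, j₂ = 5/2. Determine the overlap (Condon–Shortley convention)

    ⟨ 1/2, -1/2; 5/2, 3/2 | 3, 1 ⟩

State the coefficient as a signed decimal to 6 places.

triangle: 0!*1!*5!/7! = 120/5040
(j±m)!: 0!*1!*4!*1!*4!*2! = 1152
prefactor² = (2J+1)*Δ*N² = 192
  k=0: +1/(0!*0!*1!*4!*0!*1!) = 1/24
Σ = 1/24  ⇒  CG² = 192*1/24² = 1/3
CG = +√(1/3) = +0.577350

+√(1/3) = +0.577350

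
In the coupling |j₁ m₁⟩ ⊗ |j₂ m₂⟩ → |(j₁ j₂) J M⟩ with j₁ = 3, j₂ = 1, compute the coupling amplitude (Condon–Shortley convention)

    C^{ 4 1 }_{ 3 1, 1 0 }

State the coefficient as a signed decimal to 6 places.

√[9·0!6!2!/9! · 4!2!1!1!5!3!] = √(8640/7)
  +(−1)^0/∏(0,0,2,1,4,1)! = 1/48  (running 1/48)
⟨..|..⟩ = √(8640/7)·(1/48) = +0.731925

+√(15/28) = +0.731925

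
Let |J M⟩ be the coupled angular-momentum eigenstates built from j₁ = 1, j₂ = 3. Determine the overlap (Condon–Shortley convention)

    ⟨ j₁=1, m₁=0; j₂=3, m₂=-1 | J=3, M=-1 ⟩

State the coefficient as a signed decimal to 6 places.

triangle: 1!·1!·5!/8! = 120/40320
(j±m)!: 1!·1!·2!·4!·2!·4! = 2304
prefactor² = (2J+1)·Δ·N² = 48
  k=0: +1/(0!·1!·1!·2!·0!·3!) = 1/12
  k=1: −1/(1!·0!·0!·1!·1!·4!) = -1/24
Σ = 1/24  ⇒  CG² = 48·1/24² = 1/12
CG = +√(1/12) = +0.288675

+0.288675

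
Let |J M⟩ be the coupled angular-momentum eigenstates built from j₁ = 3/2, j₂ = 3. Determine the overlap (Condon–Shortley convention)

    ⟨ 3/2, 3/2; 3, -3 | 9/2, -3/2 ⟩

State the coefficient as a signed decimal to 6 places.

√[10·0!3!6!/10! · 3!0!0!6!3!6!] = √(1555200/7)
  +(−1)^0/∏(0,0,0,0,3,6)! = 1/4320  (running 1/4320)
⟨..|..⟩ = √(1555200/7)·(1/4320) = +0.109109

+√(1/84) = +0.109109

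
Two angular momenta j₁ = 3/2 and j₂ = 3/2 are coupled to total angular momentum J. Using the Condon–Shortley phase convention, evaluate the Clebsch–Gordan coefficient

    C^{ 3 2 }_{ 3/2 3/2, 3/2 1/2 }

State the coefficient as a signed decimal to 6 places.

+0.707107

triangle: 0!·3!·3!/7! = 36/5040
(j±m)!: 3!·0!·2!·1!·5!·1! = 1440
prefactor² = (2J+1)·Δ·N² = 72
  k=0: +1/(0!·0!·0!·2!·3!·1!) = 1/12
Σ = 1/12  ⇒  CG² = 72·1/12² = 1/2
CG = +√(1/2) = +0.707107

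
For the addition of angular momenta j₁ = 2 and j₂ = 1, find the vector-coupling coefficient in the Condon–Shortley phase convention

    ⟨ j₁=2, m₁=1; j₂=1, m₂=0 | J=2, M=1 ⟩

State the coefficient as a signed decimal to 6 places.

+√(1/6) = +0.408248

triangle: 1!*3!*1!/6! = 6/720
(j±m)!: 3!*1!*1!*1!*3!*1! = 36
prefactor² = (2J+1)*Δ*N² = 3/2
  k=0: +1/(0!*1!*1!*1!*2!*0!) = 1/2
  k=1: −1/(1!*0!*0!*0!*3!*1!) = -1/6
Σ = 1/3  ⇒  CG² = 3/2*1/3² = 1/6
CG = +√(1/6) = +0.408248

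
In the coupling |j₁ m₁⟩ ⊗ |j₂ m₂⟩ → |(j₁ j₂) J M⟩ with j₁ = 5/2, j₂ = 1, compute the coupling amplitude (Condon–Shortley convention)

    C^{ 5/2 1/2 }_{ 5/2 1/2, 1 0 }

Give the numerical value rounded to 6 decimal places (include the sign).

√[6·1!4!1!/7! · 3!2!1!1!3!2!] = √(144/35)
  +(−1)^0/∏(0,1,2,1,2,0)! = 1/4  (running 1/4)
  +(−1)^1/∏(1,0,1,0,3,1)! = -1/6  (running 1/12)
⟨..|..⟩ = √(144/35)·(1/12) = +0.169031

+0.169031  (= +√(1/35))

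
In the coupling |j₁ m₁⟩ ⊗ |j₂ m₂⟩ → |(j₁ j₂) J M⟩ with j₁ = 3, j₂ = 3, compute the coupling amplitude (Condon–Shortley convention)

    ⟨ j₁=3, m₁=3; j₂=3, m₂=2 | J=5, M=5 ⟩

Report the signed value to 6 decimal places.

+√(1/2) ≈ +0.707107

triangle: 1!×5!×5!/12! = 14400/479001600
(j±m)!: 6!×0!×5!×1!×10!×0! = 313528320000
prefactor² = (2J+1)×Δ×N² = 103680000
  k=0: +1/(0!×1!×0!×5!×5!×0!) = 1/14400
Σ = 1/14400  ⇒  CG² = 103680000×1/14400² = 1/2
CG = +√(1/2) = +0.707107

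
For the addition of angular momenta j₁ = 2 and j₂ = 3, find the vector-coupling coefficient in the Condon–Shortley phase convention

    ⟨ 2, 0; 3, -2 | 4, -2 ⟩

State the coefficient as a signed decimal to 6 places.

j₁+j₂−J=1  J+j₁−j₂=3  J−j₁+j₂=5  j₁+j₂+J+1=10
(j₁±m₁, j₂±m₂, J±M) = (2,2,1,5,2,6)
P² = 8640/7
sum k=0..1:
  [0] +1/48 = 1/48
  [1] −1/240 = -1/240
S = 1/60
C² = P²·S² = 12/35 ; C = +0.585540

+√(12/35) = +0.585540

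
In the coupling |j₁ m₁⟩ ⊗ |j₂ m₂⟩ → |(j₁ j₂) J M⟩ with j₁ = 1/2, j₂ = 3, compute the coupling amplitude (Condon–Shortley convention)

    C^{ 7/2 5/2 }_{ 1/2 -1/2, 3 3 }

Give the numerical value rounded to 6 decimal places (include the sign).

triangle: 0!·1!·6!/8! = 720/40320
(j±m)!: 0!·1!·6!·0!·6!·1! = 518400
prefactor² = (2J+1)·Δ·N² = 518400/7
  k=0: +1/(0!·0!·1!·6!·0!·0!) = 1/720
Σ = 1/720  ⇒  CG² = 518400/7·1/720² = 1/7
CG = +√(1/7) = +0.377964

+0.377964  (= +√(1/7))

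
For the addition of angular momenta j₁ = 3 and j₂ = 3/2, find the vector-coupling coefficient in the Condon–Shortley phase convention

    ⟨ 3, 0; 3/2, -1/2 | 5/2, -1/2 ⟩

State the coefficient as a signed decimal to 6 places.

triangle: 2!×4!×1!/8! = 48/40320
(j±m)!: 3!×3!×1!×2!×2!×3! = 864
prefactor² = (2J+1)×Δ×N² = 216/35
  k=0: +1/(0!×2!×3!×1!×1!×0!) = 1/12
  k=1: −1/(1!×1!×2!×0!×2!×1!) = -1/4
Σ = -1/6  ⇒  CG² = 216/35×(-1/6)² = 6/35
CG = −√(6/35) = -0.414039

−√(6/35) ≈ -0.414039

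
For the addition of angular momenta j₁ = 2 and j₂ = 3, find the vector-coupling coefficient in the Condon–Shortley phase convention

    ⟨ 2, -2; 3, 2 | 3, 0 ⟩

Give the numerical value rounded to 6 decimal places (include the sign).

j₁+j₂−J=2  J+j₁−j₂=2  J−j₁+j₂=4  j₁+j₂+J+1=9
(j₁±m₁, j₂±m₂, J±M) = (0,4,5,1,3,3)
P² = 192
sum k=2..2:
  [2] +1/24 = 1/24
S = 1/24
C² = P²·S² = 1/3 ; C = +0.577350

+0.577350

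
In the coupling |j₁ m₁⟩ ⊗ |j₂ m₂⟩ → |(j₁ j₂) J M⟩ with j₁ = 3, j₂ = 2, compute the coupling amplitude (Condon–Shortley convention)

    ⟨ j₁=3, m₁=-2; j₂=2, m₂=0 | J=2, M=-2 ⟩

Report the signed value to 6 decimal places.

triangle: 3!·3!·1!/8! = 36/40320
(j±m)!: 1!·5!·2!·2!·0!·4! = 11520
prefactor² = (2J+1)·Δ·N² = 360/7
  k=2: +1/(2!·1!·3!·0!·0!·1!) = 1/12
Σ = 1/12  ⇒  CG² = 360/7·1/12² = 5/14
CG = +√(5/14) = +0.597614

+√(5/14) = +0.597614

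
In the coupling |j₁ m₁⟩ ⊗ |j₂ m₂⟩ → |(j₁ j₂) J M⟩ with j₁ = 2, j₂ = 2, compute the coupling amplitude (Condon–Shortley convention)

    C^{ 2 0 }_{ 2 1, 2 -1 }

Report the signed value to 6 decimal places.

triangle: 2!*2!*2!/7! = 8/5040
(j±m)!: 3!*1!*1!*3!*2!*2! = 144
prefactor² = (2J+1)*Δ*N² = 8/7
  k=0: +1/(0!*2!*1!*1!*1!*1!) = 1/2
  k=1: −1/(1!*1!*0!*0!*2!*2!) = -1/4
Σ = 1/4  ⇒  CG² = 8/7*1/4² = 1/14
CG = +√(1/14) = +0.267261

+√(1/14) = +0.267261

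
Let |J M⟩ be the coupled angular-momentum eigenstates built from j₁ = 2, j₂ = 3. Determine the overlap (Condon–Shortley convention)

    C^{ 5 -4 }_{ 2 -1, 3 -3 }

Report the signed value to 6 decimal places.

j₁+j₂−J=0  J+j₁−j₂=4  J−j₁+j₂=6  j₁+j₂+J+1=11
(j₁±m₁, j₂±m₂, J±M) = (1,3,0,6,1,9)
P² = 7464960
sum k=0..0:
  [0] +1/4320 = 1/4320
S = 1/4320
C² = P²·S² = 2/5 ; C = +0.632456

+√(2/5) ≈ +0.632456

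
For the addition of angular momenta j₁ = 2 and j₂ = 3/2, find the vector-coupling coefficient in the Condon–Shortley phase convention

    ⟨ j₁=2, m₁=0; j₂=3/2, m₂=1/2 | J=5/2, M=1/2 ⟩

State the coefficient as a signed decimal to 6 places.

-0.292770

j₁+j₂−J=1  J+j₁−j₂=3  J−j₁+j₂=2  j₁+j₂+J+1=7
(j₁±m₁, j₂±m₂, J±M) = (2,2,2,1,3,2)
P² = 48/35
sum k=0..1:
  [0] +1/4 = 1/4
  [1] −1/2 = -1/2
S = -1/4
C² = P²·S² = 3/35 ; C = -0.292770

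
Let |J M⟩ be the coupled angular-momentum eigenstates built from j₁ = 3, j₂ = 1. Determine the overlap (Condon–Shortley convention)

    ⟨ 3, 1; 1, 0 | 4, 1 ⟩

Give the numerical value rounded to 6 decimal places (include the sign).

√[9·0!6!2!/9! · 4!2!1!1!5!3!] = √(8640/7)
  +(−1)^0/∏(0,0,2,1,4,1)! = 1/48  (running 1/48)
⟨..|..⟩ = √(8640/7)·(1/48) = +0.731925

+√(15/28) ≈ +0.731925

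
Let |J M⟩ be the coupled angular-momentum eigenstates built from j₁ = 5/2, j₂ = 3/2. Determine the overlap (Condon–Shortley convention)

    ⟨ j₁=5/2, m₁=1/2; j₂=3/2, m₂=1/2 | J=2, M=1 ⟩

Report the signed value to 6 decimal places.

−√(25/84) ≈ -0.545545

j₁+j₂−J=2  J+j₁−j₂=3  J−j₁+j₂=1  j₁+j₂+J+1=7
(j₁±m₁, j₂±m₂, J±M) = (3,2,2,1,3,1)
P² = 12/7
sum k=1..2:
  [1] −1/2 = -1/2
  [2] +1/12 = 1/12
S = -5/12
C² = P²·S² = 25/84 ; C = -0.545545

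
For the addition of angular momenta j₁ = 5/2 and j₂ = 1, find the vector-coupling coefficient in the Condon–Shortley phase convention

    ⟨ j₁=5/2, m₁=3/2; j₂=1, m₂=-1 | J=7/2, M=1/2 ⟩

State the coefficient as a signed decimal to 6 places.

+√(1/7) ≈ +0.377964

triangle: 0!×5!×2!/8! = 240/40320
(j±m)!: 4!×1!×0!×2!×4!×3! = 6912
prefactor² = (2J+1)×Δ×N² = 2304/7
  k=0: +1/(0!×0!×1!×0!×4!×2!) = 1/48
Σ = 1/48  ⇒  CG² = 2304/7×1/48² = 1/7
CG = +√(1/7) = +0.377964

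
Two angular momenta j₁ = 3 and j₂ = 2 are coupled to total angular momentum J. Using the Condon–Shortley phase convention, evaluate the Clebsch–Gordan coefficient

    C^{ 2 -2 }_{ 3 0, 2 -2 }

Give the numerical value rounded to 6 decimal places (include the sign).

+√(1/14) ≈ +0.267261

j₁+j₂−J=3  J+j₁−j₂=3  J−j₁+j₂=1  j₁+j₂+J+1=8
(j₁±m₁, j₂±m₂, J±M) = (3,3,0,4,0,4)
P² = 648/7
sum k=0..0:
  [0] +1/36 = 1/36
S = 1/36
C² = P²·S² = 1/14 ; C = +0.267261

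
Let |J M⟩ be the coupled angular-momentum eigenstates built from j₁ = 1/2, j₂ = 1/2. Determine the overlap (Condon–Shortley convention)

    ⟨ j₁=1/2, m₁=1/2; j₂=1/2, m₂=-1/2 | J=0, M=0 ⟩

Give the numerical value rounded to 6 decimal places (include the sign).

j₁+j₂−J=1  J+j₁−j₂=0  J−j₁+j₂=0  j₁+j₂+J+1=2
(j₁±m₁, j₂±m₂, J±M) = (1,0,0,1,0,0)
P² = 1/2
sum k=0..0:
  [0] +1/1 = 1
S = 1
C² = P²·S² = 1/2 ; C = +0.707107

+0.707107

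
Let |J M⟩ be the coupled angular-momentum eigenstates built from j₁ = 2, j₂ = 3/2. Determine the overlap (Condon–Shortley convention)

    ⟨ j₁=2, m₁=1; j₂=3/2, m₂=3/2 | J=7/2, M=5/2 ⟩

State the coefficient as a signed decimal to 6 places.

√[8·0!4!3!/8! · 3!1!3!0!6!1!] = √(5184/7)
  +(−1)^0/∏(0,0,1,3,3,0)! = 1/36  (running 1/36)
⟨..|..⟩ = √(5184/7)·(1/36) = +0.755929

+0.755929  (= +√(4/7))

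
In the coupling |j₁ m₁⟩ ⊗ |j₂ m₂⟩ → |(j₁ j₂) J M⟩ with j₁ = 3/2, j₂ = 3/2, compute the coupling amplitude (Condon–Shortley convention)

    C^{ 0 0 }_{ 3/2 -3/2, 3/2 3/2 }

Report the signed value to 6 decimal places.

−√(1/4) = -0.500000

triangle: 3!×0!×0!/4! = 6/24
(j±m)!: 0!×3!×3!×0!×0!×0! = 36
prefactor² = (2J+1)×Δ×N² = 9
  k=3: −1/(3!×0!×0!×0!×0!×0!) = -1/6
Σ = -1/6  ⇒  CG² = 9×(-1/6)² = 1/4
CG = −√(1/4) = -0.500000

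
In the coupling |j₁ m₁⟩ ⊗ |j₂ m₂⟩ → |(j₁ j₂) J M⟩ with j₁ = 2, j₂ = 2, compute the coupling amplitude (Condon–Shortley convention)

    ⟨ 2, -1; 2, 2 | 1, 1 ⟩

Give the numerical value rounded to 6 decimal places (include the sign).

−√(1/5) ≈ -0.447214

triangle: 3!·1!·1!/6! = 6/720
(j±m)!: 1!·3!·4!·0!·2!·0! = 288
prefactor² = (2J+1)·Δ·N² = 36/5
  k=3: −1/(3!·0!·0!·1!·1!·0!) = -1/6
Σ = -1/6  ⇒  CG² = 36/5·(-1/6)² = 1/5
CG = −√(1/5) = -0.447214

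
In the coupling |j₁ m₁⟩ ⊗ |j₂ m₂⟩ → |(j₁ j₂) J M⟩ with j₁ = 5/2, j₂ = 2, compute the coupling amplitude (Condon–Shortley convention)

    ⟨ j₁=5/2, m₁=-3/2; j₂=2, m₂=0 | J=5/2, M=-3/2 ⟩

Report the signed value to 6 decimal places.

j₁+j₂−J=2  J+j₁−j₂=3  J−j₁+j₂=2  j₁+j₂+J+1=8
(j₁±m₁, j₂±m₂, J±M) = (1,4,2,2,1,4)
P² = 288/35
sum k=1..2:
  [1] −1/6 = -1/6
  [2] +1/8 = 1/8
S = -1/24
C² = P²·S² = 1/70 ; C = -0.119523

-0.119523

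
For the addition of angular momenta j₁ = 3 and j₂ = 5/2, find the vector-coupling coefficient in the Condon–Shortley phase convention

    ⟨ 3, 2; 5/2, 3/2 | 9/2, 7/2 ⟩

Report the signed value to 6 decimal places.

+√(1/99) ≈ +0.100504

j₁+j₂−J=1  J+j₁−j₂=5  J−j₁+j₂=4  j₁+j₂+J+1=11
(j₁±m₁, j₂±m₂, J±M) = (5,1,4,1,8,1)
P² = 921600/11
sum k=0..1:
  [0] +1/576 = 1/576
  [1] −1/720 = -1/720
S = 1/2880
C² = P²·S² = 1/99 ; C = +0.100504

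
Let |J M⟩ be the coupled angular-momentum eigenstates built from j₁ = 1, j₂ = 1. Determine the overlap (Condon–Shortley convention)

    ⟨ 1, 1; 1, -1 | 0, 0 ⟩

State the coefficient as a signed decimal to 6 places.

√[1·2!0!0!/3! · 2!0!0!2!0!0!] = √(4/3)
  +(−1)^0/∏(0,2,0,0,0,0)! = 1/2  (running 1/2)
⟨..|..⟩ = √(4/3)·(1/2) = +0.577350

+0.577350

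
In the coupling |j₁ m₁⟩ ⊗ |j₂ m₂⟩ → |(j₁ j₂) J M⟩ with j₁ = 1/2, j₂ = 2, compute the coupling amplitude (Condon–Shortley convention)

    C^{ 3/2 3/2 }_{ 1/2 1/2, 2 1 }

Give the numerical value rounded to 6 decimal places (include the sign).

+√(1/5) ≈ +0.447214

triangle: 1!·0!·3!/5! = 6/120
(j±m)!: 1!·0!·3!·1!·3!·0! = 36
prefactor² = (2J+1)·Δ·N² = 36/5
  k=0: +1/(0!·1!·0!·3!·0!·0!) = 1/6
Σ = 1/6  ⇒  CG² = 36/5·1/6² = 1/5
CG = +√(1/5) = +0.447214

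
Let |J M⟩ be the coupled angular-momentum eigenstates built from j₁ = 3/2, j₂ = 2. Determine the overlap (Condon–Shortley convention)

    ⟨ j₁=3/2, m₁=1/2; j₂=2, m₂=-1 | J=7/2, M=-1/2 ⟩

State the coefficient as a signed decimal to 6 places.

triangle: 0!×3!×4!/8! = 144/40320
(j±m)!: 2!×1!×1!×3!×3!×4! = 1728
prefactor² = (2J+1)×Δ×N² = 1728/35
  k=0: +1/(0!×0!×1!×1!×2!×3!) = 1/12
Σ = 1/12  ⇒  CG² = 1728/35×1/12² = 12/35
CG = +√(12/35) = +0.585540

+0.585540  (= +√(12/35))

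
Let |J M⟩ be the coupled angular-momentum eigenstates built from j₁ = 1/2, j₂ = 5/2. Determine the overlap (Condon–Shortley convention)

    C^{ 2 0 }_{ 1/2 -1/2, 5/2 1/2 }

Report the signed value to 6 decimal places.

triangle: 1!·0!·4!/6! = 24/720
(j±m)!: 0!·1!·3!·2!·2!·2! = 48
prefactor² = (2J+1)·Δ·N² = 8
  k=1: −1/(1!·0!·0!·2!·0!·2!) = -1/4
Σ = -1/4  ⇒  CG² = 8·(-1/4)² = 1/2
CG = −√(1/2) = -0.707107

-0.707107  (= −√(1/2))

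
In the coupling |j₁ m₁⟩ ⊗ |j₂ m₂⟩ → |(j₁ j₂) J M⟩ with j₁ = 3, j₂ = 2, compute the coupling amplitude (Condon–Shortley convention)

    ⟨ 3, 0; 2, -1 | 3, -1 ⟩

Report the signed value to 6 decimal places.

√[7·2!4!2!/9! · 3!3!1!3!2!4!] = √(96/5)
  +(−1)^0/∏(0,2,3,1,1,1)! = 1/12  (running 1/12)
  +(−1)^1/∏(1,1,2,0,2,2)! = -1/8  (running -1/24)
⟨..|..⟩ = √(96/5)·(-1/24) = -0.182574

−√(1/30) ≈ -0.182574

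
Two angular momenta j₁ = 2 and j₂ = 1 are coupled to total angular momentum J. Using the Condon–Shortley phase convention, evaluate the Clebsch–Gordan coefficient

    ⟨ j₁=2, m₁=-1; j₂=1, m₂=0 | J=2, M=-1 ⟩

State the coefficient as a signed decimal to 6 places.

-0.408248  (= −√(1/6))

√[5·1!3!1!/6! · 1!3!1!1!1!3!] = √(3/2)
  +(−1)^0/∏(0,1,3,1,0,0)! = 1/6  (running 1/6)
  +(−1)^1/∏(1,0,2,0,1,1)! = -1/2  (running -1/3)
⟨..|..⟩ = √(3/2)·(-1/3) = -0.408248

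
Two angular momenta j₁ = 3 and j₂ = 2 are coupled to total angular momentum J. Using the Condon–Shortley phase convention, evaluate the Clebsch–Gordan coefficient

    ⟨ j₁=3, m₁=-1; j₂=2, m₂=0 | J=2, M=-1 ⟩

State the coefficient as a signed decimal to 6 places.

+√(1/7) = +0.377964

√[5·3!3!1!/8! · 2!4!2!2!1!3!] = √(36/7)
  +(−1)^1/∏(1,2,3,1,0,0)! = -1/12  (running -1/12)
  +(−1)^2/∏(2,1,2,0,1,1)! = 1/4  (running 1/6)
⟨..|..⟩ = √(36/7)·(1/6) = +0.377964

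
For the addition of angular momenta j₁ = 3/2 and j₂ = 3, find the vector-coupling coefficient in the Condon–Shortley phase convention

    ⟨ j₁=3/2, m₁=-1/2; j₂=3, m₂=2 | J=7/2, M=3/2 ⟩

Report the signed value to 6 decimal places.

−√(3/7) ≈ -0.654654

√[8·1!2!5!/9! · 1!2!5!1!5!2!] = √(6400/21)
  +(−1)^0/∏(0,1,2,5,0,0)! = 1/240  (running 1/240)
  +(−1)^1/∏(1,0,1,4,1,1)! = -1/24  (running -3/80)
⟨..|..⟩ = √(6400/21)·(-3/80) = -0.654654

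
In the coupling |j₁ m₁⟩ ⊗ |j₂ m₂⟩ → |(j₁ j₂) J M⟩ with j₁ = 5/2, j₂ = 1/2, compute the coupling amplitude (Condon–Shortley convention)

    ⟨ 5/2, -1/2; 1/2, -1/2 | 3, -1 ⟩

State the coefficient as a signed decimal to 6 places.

√[7·0!5!1!/7! · 2!3!0!1!2!4!] = √(96)
  +(−1)^0/∏(0,0,3,0,2,1)! = 1/12  (running 1/12)
⟨..|..⟩ = √(96)·(1/12) = +0.816497

+√(2/3) ≈ +0.816497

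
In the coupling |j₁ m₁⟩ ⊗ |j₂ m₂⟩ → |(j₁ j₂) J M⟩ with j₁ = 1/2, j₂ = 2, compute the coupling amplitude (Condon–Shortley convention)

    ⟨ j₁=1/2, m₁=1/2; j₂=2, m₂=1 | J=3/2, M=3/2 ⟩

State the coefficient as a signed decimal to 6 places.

+√(1/5) = +0.447214

triangle: 1!·0!·3!/5! = 6/120
(j±m)!: 1!·0!·3!·1!·3!·0! = 36
prefactor² = (2J+1)·Δ·N² = 36/5
  k=0: +1/(0!·1!·0!·3!·0!·0!) = 1/6
Σ = 1/6  ⇒  CG² = 36/5·1/6² = 1/5
CG = +√(1/5) = +0.447214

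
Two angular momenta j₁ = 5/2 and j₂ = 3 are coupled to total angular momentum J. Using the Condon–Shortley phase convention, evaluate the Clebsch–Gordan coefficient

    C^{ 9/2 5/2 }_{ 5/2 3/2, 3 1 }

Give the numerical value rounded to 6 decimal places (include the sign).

√[10·1!4!5!/11! · 4!1!4!2!7!2!] = √(92160/11)
  +(−1)^0/∏(0,1,1,4,3,1)! = 1/144  (running 1/144)
  +(−1)^1/∏(1,0,0,3,4,2)! = -1/288  (running 1/288)
⟨..|..⟩ = √(92160/11)·(1/288) = +0.317821

+0.317821  (= +√(10/99))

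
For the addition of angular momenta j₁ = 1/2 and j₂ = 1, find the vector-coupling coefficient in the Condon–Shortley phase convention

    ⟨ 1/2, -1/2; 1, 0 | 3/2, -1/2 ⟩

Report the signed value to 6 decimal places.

√[4·0!1!2!/4! · 0!1!1!1!1!2!] = √(2/3)
  +(−1)^0/∏(0,0,1,1,0,1)! = 1  (running 1)
⟨..|..⟩ = √(2/3)·(1) = +0.816497

+√(2/3) ≈ +0.816497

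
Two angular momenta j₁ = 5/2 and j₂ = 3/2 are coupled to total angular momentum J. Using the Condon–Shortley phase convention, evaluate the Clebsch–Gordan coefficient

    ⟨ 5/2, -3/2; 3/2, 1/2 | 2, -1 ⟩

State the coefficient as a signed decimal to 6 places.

j₁+j₂−J=2  J+j₁−j₂=3  J−j₁+j₂=1  j₁+j₂+J+1=7
(j₁±m₁, j₂±m₂, J±M) = (1,4,2,1,1,3)
P² = 24/7
sum k=1..2:
  [1] −1/6 = -1/6
  [2] +1/4 = 1/4
S = 1/12
C² = P²·S² = 1/42 ; C = +0.154303

+√(1/42) = +0.154303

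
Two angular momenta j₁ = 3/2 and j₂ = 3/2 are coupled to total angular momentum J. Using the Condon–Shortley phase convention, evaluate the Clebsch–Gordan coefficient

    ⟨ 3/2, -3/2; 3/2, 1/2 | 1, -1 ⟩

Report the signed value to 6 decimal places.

+0.547723  (= +√(3/10))

√[3·2!1!1!/5! · 0!3!2!1!0!2!] = √(6/5)
  +(−1)^2/∏(2,0,1,0,0,1)! = 1/2  (running 1/2)
⟨..|..⟩ = √(6/5)·(1/2) = +0.547723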